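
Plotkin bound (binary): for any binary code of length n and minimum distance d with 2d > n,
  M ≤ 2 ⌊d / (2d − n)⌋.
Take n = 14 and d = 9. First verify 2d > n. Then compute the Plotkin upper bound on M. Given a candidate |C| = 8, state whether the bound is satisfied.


Plotkin bound M ≤ 4; given |C| = 8 > bound (violated).

Check applicability: 2d = 18, n = 14.
2d − n = 4 > 0, so Plotkin applies.
Compute d/(2d−n) = 9/4 ≈ 2.2500.
⌊d/(2d−n)⌋ = 2.
Plotkin bound: M ≤ 2·2 = 4.
Given |C| = 8, check: VIOLATED.
This |C| is above the Plotkin bound, so no binary code with n = 14, d = 9 and 8 codewords exists.


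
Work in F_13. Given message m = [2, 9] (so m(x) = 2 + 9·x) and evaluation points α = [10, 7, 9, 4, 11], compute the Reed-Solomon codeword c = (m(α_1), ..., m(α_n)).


c = [1, 0, 5, 12, 10]

Message polynomial: m(x) = 2 + 9·x (mod 13).
For each evaluation point α_i, compute m(α_i) mod 13:
  α_1 = 10: Horner steps 9 → 1, so m(10) = 1.
  α_2 = 7: Horner steps 9 → 0, so m(7) = 0.
  α_3 = 9: Horner steps 9 → 5, so m(9) = 5.
  α_4 = 4: Horner steps 9 → 12, so m(4) = 12.
  α_5 = 11: Horner steps 9 → 10, so m(11) = 10.
Codeword c = [1, 0, 5, 12, 10] ∈ F_13^5.


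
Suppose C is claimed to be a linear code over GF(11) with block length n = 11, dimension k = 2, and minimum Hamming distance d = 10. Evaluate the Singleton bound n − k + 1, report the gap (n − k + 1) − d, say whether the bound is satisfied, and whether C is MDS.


Singleton RHS = n − k + 1 = 10, slack = 0, bound satisfied, MDS.

Singleton bound: d ≤ n − k + 1.
Here n = 11, k = 2, so n − k + 1 = 10.
Given d = 10, check d ≤ 10: YES.
Slack = (n − k + 1) − d = 0.
The code is MDS (slack = 0).
Description: the claimed parameters are [11, 2, 10]_11; such a code would be MDS (meets Singleton bound).


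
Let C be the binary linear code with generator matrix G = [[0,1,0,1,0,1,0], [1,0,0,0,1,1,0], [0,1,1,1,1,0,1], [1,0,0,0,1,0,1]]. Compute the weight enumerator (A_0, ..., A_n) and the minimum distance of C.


Weight distribution: A_0 = 1, A_2 = 2, A_3 = 6, A_4 = 3, A_5 = 2, A_6 = 2. Minimum distance d = 2.

Enumerate all 2^4 = 16 messages m ∈ F_2^4.
For each, compute codeword c = mG in F_2^7, then tally its weight.
  m = 0000 → c = 0000000, weight = 0.
  m = 1000 → c = 0101010, weight = 3.
  m = 0100 → c = 1000110, weight = 3.
  m = 1100 → c = 1101100, weight = 4.
  m = 0010 → c = 0111101, weight = 5.
  m = 1010 → c = 0010111, weight = 4.
  m = 0110 → c = 1111011, weight = 6.
  m = 1110 → c = 1010001, weight = 3.
  m = 0001 → c = 1000101, weight = 3.
  m = 1001 → c = 1101111, weight = 6.
  m = 0101 → c = 0000011, weight = 2.
  m = 1101 → c = 0101001, weight = 3.
  m = 0011 → c = 1111000, weight = 4.
  m = 1011 → c = 1010010, weight = 3.
  m = 0111 → c = 0111110, weight = 5.
  m = 1111 → c = 0010100, weight = 2.
Tally weights:
  weight 0: 1 codewords.
  weight 2: 2 codewords.
  weight 3: 6 codewords.
  weight 4: 3 codewords.
  weight 5: 2 codewords.
  weight 6: 2 codewords.
Minimum distance d = smallest w > 0 with A_w > 0 = 2.
Sanity: Σ A_w = 16 = 2^4 = 16 ✓.


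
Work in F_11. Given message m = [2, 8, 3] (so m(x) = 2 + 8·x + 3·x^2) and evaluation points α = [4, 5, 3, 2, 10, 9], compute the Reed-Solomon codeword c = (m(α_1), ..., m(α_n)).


c = [5, 7, 9, 8, 8, 9]

Message polynomial: m(x) = 2 + 8·x + 3·x^2 (mod 11).
For each evaluation point α_i, compute m(α_i) mod 11:
  α_1 = 4: Horner steps 3 → 9 → 5, so m(4) = 5.
  α_2 = 5: Horner steps 3 → 1 → 7, so m(5) = 7.
  α_3 = 3: Horner steps 3 → 6 → 9, so m(3) = 9.
  α_4 = 2: Horner steps 3 → 3 → 8, so m(2) = 8.
  α_5 = 10: Horner steps 3 → 5 → 8, so m(10) = 8.
  α_6 = 9: Horner steps 3 → 2 → 9, so m(9) = 9.
Codeword c = [5, 7, 9, 8, 8, 9] ∈ F_11^6.


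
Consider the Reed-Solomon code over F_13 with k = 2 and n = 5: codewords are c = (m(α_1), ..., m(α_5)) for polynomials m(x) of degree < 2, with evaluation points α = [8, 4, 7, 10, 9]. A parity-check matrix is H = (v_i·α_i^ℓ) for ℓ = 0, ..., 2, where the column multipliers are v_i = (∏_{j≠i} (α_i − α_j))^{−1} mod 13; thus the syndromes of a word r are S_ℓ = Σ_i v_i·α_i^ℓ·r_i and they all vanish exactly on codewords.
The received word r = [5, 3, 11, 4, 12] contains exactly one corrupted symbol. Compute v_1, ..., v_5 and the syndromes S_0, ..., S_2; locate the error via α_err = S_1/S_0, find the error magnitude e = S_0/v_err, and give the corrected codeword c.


S = (5, 11, 6), error at position 4, error magnitude e = 11, c = [5, 3, 11, 6, 12].

Step 1: column multipliers v_i = (∏_{j≠i}(α_i − α_j))^{−1} mod 13.
  i = 1 (α = 8): (8−4)(8−7)(8−10)(8−9) = 4·1·(−2)·(−1) = 8 ≡ 8, so v_1 = 8^{−1} = 5 (mod 13).
  i = 2 (α = 4): (4−8)(4−7)(4−10)(4−9) = (−4)·(−3)·(−6)·(−5) = 360 ≡ 9, so v_2 = 9^{−1} = 3 (mod 13).
  i = 3 (α = 7): (7−8)(7−4)(7−10)(7−9) = (−1)·3·(−3)·(−2) = −18 ≡ 8, so v_3 = 8^{−1} = 5 (mod 13).
  i = 4 (α = 10): (10−8)(10−4)(10−7)(10−9) = 2·6·3·1 = 36 ≡ 10, so v_4 = 10^{−1} = 4 (mod 13).
  i = 5 (α = 9): (9−8)(9−4)(9−7)(9−10) = 1·5·2·(−1) = −10 ≡ 3, so v_5 = 3^{−1} = 9 (mod 13).
  v = [5, 3, 5, 4, 9].
Step 2: syndromes of r = [5, 3, 11, 4, 12] (all sums mod 13).
  S_0 = Σ v_i r_i = 5·5 + 3·3 + 5·11 + 4·4 + 9·12 = 213 ≡ 5.
  S_1 = Σ v_i α_i r_i = 5·8·5 + 3·4·3 + 5·7·11 + 4·10·4 + 9·9·12 = 1753 ≡ 11.
  α_i^2 mod 13 = [12, 3, 10, 9, 3].
  S_2 = Σ v_i α_i^2 r_i = 5·12·5 + 3·3·3 + 5·10·11 + 4·9·4 + 9·3·12 = 1345 ≡ 6.
  S = (5, 11, 6) ≠ 0, so r is not a codeword (an error is present).
Step 3: locate the error. For a single error e at position i, S_ℓ = v_i·e·α_i^ℓ, so α_err = S_1/S_0.
  S_0^{−1} = 5^{−1} = 8 (mod 13), so α_err = 11·8 = 88 ≡ 10 = α_4. Error position i = 4.
  Consistency check: S_2/S_1 = 6·6 = 36 ≡ 10 = α_err ✓ (single-error assumption holds).
Step 4: error magnitude e = S_0/v_4 = S_0·∏_{j≠4}(α_4 − α_j) = 5·10 = 50 ≡ 11 (mod 13).
Step 5: correct position 4: c_4 = r_4 − e = 4 − 11 ≡ 6 (mod 13). Hence c = [5, 3, 11, 6, 12].
  Check: interpolating c through the α_i gives m(x) = 1 + 7·x (degree < 2) with m(α_i) = c_i for every i, so c is indeed a codeword.


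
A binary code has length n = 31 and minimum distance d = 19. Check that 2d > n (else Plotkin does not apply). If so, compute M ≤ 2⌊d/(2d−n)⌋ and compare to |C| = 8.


Plotkin bound M ≤ 4; given |C| = 8 > bound (violated).

Check applicability: 2d = 38, n = 31.
2d − n = 7 > 0, so Plotkin applies.
Compute d/(2d−n) = 19/7 ≈ 2.7143.
⌊d/(2d−n)⌋ = 2.
Plotkin bound: M ≤ 2·2 = 4.
Given |C| = 8, check: VIOLATED.
This |C| is above the Plotkin bound, so no binary code with n = 31, d = 19 and 8 codewords exists.


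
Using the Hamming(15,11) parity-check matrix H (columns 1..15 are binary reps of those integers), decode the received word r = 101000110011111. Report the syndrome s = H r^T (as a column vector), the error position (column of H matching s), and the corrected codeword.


s = (0, 1, 1, 0)^T, error position = 6, corrected codeword c = 101001110011111

Compute s = H r^T mod 2 one row at a time:
  s_1 = 1 + 0 + 0 + 1 + 1 + 1 + 1 + 1 = 6 ≡ 0 (mod 2).
  s_2 = 0 + 0 + 0 + 1 + 1 + 1 + 1 + 1 = 5 ≡ 1 (mod 2).
  s_3 = 0 + 1 + 0 + 1 + 0 + 1 + 1 + 1 = 5 ≡ 1 (mod 2).
  s_4 = 1 + 1 + 0 + 1 + 0 + 1 + 1 + 1 = 6 ≡ 0 (mod 2).
s = (0, 1, 1, 0)^T — this equals column 6 of H (binary 0110), so error is at position 6.
Correct: flip bit 6 of r = 101000110011111 to get c = 101001110011111.


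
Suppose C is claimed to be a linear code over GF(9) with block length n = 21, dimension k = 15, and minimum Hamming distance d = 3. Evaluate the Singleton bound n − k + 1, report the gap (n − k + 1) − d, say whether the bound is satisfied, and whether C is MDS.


Singleton RHS = n − k + 1 = 7, slack = 4, bound satisfied, not MDS.

Singleton bound: d ≤ n − k + 1.
Here n = 21, k = 15, so n − k + 1 = 7.
Given d = 3, check d ≤ 7: YES.
Slack = (n − k + 1) − d = 4.
The code is NOT MDS (slack = 4 > 0).
Description: the claimed parameters are [21, 15, 3]_9; such a code would be non-MDS.


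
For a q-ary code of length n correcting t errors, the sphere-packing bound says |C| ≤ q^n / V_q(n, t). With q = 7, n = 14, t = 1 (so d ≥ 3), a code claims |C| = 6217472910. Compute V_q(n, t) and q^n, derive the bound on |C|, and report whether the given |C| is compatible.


V_q(n, t) = 85, q^n = 678223072849, Hamming bound = 7979094974, |C| = 6217472910 ≤ bound (satisfied).

Step 1: Compute V_q(n, t) = Σ_{j=0}^1 C(n, j) (q−1)^j.
  j = 0: C(14,0)·(6)^0 = 1·1 = 1.
  j = 1: C(14,1)·(6)^1 = 14·6 = 84.
  V_q(n, t) = 1 + 84 = 85.
Step 2: q^n = 7^14 = 678223072849.
Step 3: Hamming bound ⌊q^n / V_q(n,t)⌋ = ⌊678223072849/85⌋ = 7979094974.
Step 4: Compare |C| = 6217472910 to 7979094974: satisfied.
The claimed |C| lies below the Hamming bound.


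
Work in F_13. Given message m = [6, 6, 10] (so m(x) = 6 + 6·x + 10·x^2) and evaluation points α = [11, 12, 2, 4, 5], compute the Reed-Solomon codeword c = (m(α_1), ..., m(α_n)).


c = [8, 10, 6, 8, 0]

Message polynomial: m(x) = 6 + 6·x + 10·x^2 (mod 13).
For each evaluation point α_i, compute m(α_i) mod 13:
  α_1 = 11: Horner steps 10 → 12 → 8, so m(11) = 8.
  α_2 = 12: Horner steps 10 → 9 → 10, so m(12) = 10.
  α_3 = 2: Horner steps 10 → 0 → 6, so m(2) = 6.
  α_4 = 4: Horner steps 10 → 7 → 8, so m(4) = 8.
  α_5 = 5: Horner steps 10 → 4 → 0, so m(5) = 0.
Codeword c = [8, 10, 6, 8, 0] ∈ F_13^5.


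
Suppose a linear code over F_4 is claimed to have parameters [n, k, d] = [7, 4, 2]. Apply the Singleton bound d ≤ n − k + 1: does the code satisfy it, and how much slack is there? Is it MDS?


Singleton RHS = n − k + 1 = 4, slack = 2, bound satisfied, not MDS.

Singleton bound: d ≤ n − k + 1.
Here n = 7, k = 4, so n − k + 1 = 4.
Given d = 2, check d ≤ 4: YES.
Slack = (n − k + 1) − d = 2.
The code is NOT MDS (slack = 2 > 0).
Description: the claimed parameters are [7, 4, 2]_4; such a code would be non-MDS.


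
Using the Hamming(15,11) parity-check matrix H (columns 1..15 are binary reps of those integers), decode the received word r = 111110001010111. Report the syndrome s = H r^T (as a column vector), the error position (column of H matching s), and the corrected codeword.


s = (1, 1, 1, 1)^T, error position = 15, corrected codeword c = 111110001010110

Compute s = H r^T mod 2 one row at a time:
  s_1 = 0 + 1 + 0 + 1 + 0 + 1 + 1 + 1 = 5 ≡ 1 (mod 2).
  s_2 = 1 + 1 + 0 + 0 + 0 + 1 + 1 + 1 = 5 ≡ 1 (mod 2).
  s_3 = 1 + 1 + 0 + 0 + 0 + 1 + 1 + 1 = 5 ≡ 1 (mod 2).
  s_4 = 1 + 1 + 1 + 0 + 1 + 1 + 1 + 1 = 7 ≡ 1 (mod 2).
s = (1, 1, 1, 1)^T — this equals column 15 of H (binary 1111), so error is at position 15.
Correct: flip bit 15 of r = 111110001010111 to get c = 111110001010110.


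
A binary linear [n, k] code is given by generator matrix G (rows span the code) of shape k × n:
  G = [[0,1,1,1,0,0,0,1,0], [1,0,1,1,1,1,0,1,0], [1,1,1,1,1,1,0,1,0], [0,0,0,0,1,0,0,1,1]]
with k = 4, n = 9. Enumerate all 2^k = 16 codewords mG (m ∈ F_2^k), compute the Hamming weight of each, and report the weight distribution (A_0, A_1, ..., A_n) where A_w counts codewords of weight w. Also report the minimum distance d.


Weight distribution: A_0 = 1, A_1 = 1, A_3 = 3, A_4 = 5, A_5 = 3, A_6 = 2, A_7 = 1. Minimum distance d = 1.

Enumerate all 2^4 = 16 messages m ∈ F_2^4.
For each, compute codeword c = mG in F_2^9, then tally its weight.
  m = 0000 → c = 000000000, weight = 0.
  m = 1000 → c = 011100010, weight = 4.
  m = 0100 → c = 101111010, weight = 6.
  m = 1100 → c = 110011000, weight = 4.
  m = 0010 → c = 111111010, weight = 7.
  m = 1010 → c = 100011000, weight = 3.
  m = 0110 → c = 010000000, weight = 1.
  m = 1110 → c = 001100010, weight = 3.
  m = 0001 → c = 000010011, weight = 3.
  m = 1001 → c = 011110001, weight = 5.
  m = 0101 → c = 101101001, weight = 5.
  m = 1101 → c = 110001011, weight = 5.
  m = 0011 → c = 111101001, weight = 6.
  m = 1011 → c = 100001011, weight = 4.
  m = 0111 → c = 010010011, weight = 4.
  m = 1111 → c = 001110001, weight = 4.
Tally weights:
  weight 0: 1 codewords.
  weight 1: 1 codewords.
  weight 3: 3 codewords.
  weight 4: 5 codewords.
  weight 5: 3 codewords.
  weight 6: 2 codewords.
  weight 7: 1 codewords.
Minimum distance d = smallest w > 0 with A_w > 0 = 1.
Sanity: Σ A_w = 16 = 2^4 = 16 ✓.


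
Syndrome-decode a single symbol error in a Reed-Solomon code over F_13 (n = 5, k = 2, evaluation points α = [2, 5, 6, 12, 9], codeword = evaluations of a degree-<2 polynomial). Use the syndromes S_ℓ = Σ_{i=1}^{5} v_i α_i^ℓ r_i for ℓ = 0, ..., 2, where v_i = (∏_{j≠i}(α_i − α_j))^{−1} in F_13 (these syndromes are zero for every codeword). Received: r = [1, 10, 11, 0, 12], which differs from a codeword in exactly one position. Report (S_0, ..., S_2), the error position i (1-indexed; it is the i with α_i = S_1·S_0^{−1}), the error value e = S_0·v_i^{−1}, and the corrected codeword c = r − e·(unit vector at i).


S = (3, 2, 10), error at position 2, error magnitude e = 8, c = [1, 2, 11, 0, 12].

Step 1: column multipliers v_i = (∏_{j≠i}(α_i − α_j))^{−1} mod 13.
  i = 1 (α = 2): (2−5)(2−6)(2−12)(2−9) = (−3)·(−4)·(−10)·(−7) = 840 ≡ 8, so v_1 = 8^{−1} = 5 (mod 13).
  i = 2 (α = 5): (5−2)(5−6)(5−12)(5−9) = 3·(−1)·(−7)·(−4) = −84 ≡ 7, so v_2 = 7^{−1} = 2 (mod 13).
  i = 3 (α = 6): (6−2)(6−5)(6−12)(6−9) = 4·1·(−6)·(−3) = 72 ≡ 7, so v_3 = 7^{−1} = 2 (mod 13).
  i = 4 (α = 12): (12−2)(12−5)(12−6)(12−9) = 10·7·6·3 = 1260 ≡ 12, so v_4 = 12^{−1} = 12 (mod 13).
  i = 5 (α = 9): (9−2)(9−5)(9−6)(9−12) = 7·4·3·(−3) = −252 ≡ 8, so v_5 = 8^{−1} = 5 (mod 13).
  v = [5, 2, 2, 12, 5].
Step 2: syndromes of r = [1, 10, 11, 0, 12] (all sums mod 13).
  S_0 = Σ v_i r_i = 5·1 + 2·10 + 2·11 + 12·0 + 5·12 = 107 ≡ 3.
  S_1 = Σ v_i α_i r_i = 5·2·1 + 2·5·10 + 2·6·11 + 12·12·0 + 5·9·12 = 782 ≡ 2.
  α_i^2 mod 13 = [4, 12, 10, 1, 3].
  S_2 = Σ v_i α_i^2 r_i = 5·4·1 + 2·12·10 + 2·10·11 + 12·1·0 + 5·3·12 = 660 ≡ 10.
  S = (3, 2, 10) ≠ 0, so r is not a codeword (an error is present).
Step 3: locate the error. For a single error e at position i, S_ℓ = v_i·e·α_i^ℓ, so α_err = S_1/S_0.
  S_0^{−1} = 3^{−1} = 9 (mod 13), so α_err = 2·9 = 18 ≡ 5 = α_2. Error position i = 2.
  Consistency check: S_2/S_1 = 10·7 = 70 ≡ 5 = α_err ✓ (single-error assumption holds).
Step 4: error magnitude e = S_0/v_2 = S_0·∏_{j≠2}(α_2 − α_j) = 3·7 = 21 ≡ 8 (mod 13).
Step 5: correct position 2: c_2 = r_2 − e = 10 − 8 ≡ 2 (mod 13). Hence c = [1, 2, 11, 0, 12].
  Check: interpolating c through the α_i gives m(x) = 9 + 9·x (degree < 2) with m(α_i) = c_i for every i, so c is indeed a codeword.


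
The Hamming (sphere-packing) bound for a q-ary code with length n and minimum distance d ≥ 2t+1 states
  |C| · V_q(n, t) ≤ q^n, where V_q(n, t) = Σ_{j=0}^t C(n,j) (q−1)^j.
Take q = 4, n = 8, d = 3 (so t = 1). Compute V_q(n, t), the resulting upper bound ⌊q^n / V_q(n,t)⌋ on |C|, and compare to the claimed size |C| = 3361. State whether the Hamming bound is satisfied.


V_q(n, t) = 25, q^n = 65536, Hamming bound = 2621, |C| = 3361 > bound (violated).

Step 1: Compute V_q(n, t) = Σ_{j=0}^1 C(n, j) (q−1)^j.
  j = 0: C(8,0)·(3)^0 = 1·1 = 1.
  j = 1: C(8,1)·(3)^1 = 8·3 = 24.
  V_q(n, t) = 1 + 24 = 25.
Step 2: q^n = 4^8 = 65536.
Step 3: Hamming bound ⌊q^n / V_q(n,t)⌋ = ⌊65536/25⌋ = 2621.
Step 4: Compare |C| = 3361 to 2621: violated.
The claimed |C| lies above the Hamming bound, so no 4-ary code of length 8 with d ≥ 3 can have 3361 codewords.


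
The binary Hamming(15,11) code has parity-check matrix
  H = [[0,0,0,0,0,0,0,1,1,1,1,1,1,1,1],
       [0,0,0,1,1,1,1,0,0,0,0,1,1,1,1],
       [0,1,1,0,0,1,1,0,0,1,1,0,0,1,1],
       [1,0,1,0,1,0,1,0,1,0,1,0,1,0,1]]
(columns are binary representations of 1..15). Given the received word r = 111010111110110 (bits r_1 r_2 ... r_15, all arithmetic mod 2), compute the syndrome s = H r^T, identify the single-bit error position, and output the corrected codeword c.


s = (0, 0, 0, 1)^T, error position = 1, corrected codeword c = 011010111110110

Compute s = H r^T mod 2 one row at a time:
  s_1 = 1 + 1 + 1 + 1 + 0 + 1 + 1 + 0 = 6 ≡ 0 (mod 2).
  s_2 = 0 + 1 + 0 + 1 + 0 + 1 + 1 + 0 = 4 ≡ 0 (mod 2).
  s_3 = 1 + 1 + 0 + 1 + 1 + 1 + 1 + 0 = 6 ≡ 0 (mod 2).
  s_4 = 1 + 1 + 1 + 1 + 1 + 1 + 1 + 0 = 7 ≡ 1 (mod 2).
s = (0, 0, 0, 1)^T — this equals column 1 of H (binary 0001), so error is at position 1.
Correct: flip bit 1 of r = 111010111110110 to get c = 011010111110110.


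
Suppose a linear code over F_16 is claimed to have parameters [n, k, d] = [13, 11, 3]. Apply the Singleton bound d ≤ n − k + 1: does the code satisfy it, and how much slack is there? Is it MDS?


Singleton RHS = n − k + 1 = 3, slack = 0, bound satisfied, MDS.

Singleton bound: d ≤ n − k + 1.
Here n = 13, k = 11, so n − k + 1 = 3.
Given d = 3, check d ≤ 3: YES.
Slack = (n − k + 1) − d = 0.
The code is MDS (slack = 0).
Description: the claimed parameters are [13, 11, 3]_16; such a code would be MDS (meets Singleton bound).


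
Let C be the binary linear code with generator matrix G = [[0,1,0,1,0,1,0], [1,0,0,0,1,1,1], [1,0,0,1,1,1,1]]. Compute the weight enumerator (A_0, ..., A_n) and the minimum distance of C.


Weight distribution: A_0 = 1, A_1 = 1, A_2 = 1, A_3 = 1, A_4 = 2, A_5 = 2. Minimum distance d = 1.

Enumerate all 2^3 = 8 messages m ∈ F_2^3.
For each, compute codeword c = mG in F_2^7, then tally its weight.
  m = 000 → c = 0000000, weight = 0.
  m = 100 → c = 0101010, weight = 3.
  m = 010 → c = 1000111, weight = 4.
  m = 110 → c = 1101101, weight = 5.
  m = 001 → c = 1001111, weight = 5.
  m = 101 → c = 1100101, weight = 4.
  m = 011 → c = 0001000, weight = 1.
  m = 111 → c = 0100010, weight = 2.
Tally weights:
  weight 0: 1 codewords.
  weight 1: 1 codewords.
  weight 2: 1 codewords.
  weight 3: 1 codewords.
  weight 4: 2 codewords.
  weight 5: 2 codewords.
Minimum distance d = smallest w > 0 with A_w > 0 = 1.
Sanity: Σ A_w = 8 = 2^3 = 8 ✓.


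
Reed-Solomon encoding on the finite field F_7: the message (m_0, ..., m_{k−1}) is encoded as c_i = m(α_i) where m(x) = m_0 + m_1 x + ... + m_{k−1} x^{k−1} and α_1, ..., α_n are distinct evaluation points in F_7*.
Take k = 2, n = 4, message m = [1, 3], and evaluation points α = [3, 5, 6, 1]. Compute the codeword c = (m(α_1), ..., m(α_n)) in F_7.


c = [3, 2, 5, 4]

Message polynomial: m(x) = 1 + 3·x (mod 7).
For each evaluation point α_i, compute m(α_i) mod 7:
  α_1 = 3: Horner steps 3 → 3, so m(3) = 3.
  α_2 = 5: Horner steps 3 → 2, so m(5) = 2.
  α_3 = 6: Horner steps 3 → 5, so m(6) = 5.
  α_4 = 1: Horner steps 3 → 4, so m(1) = 4.
Codeword c = [3, 2, 5, 4] ∈ F_7^4.


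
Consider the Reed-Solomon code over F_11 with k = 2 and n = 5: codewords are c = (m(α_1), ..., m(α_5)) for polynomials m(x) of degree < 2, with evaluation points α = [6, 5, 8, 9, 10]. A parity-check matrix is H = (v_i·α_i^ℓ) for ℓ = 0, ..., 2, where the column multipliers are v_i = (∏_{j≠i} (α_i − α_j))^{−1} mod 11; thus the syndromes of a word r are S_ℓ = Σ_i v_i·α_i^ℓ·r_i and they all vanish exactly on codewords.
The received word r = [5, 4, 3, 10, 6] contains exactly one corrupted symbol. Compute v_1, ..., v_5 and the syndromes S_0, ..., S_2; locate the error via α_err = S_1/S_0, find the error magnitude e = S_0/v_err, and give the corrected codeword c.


S = (3, 7, 9), error at position 1, error magnitude e = 5, c = [0, 4, 3, 10, 6].

Step 1: column multipliers v_i = (∏_{j≠i}(α_i − α_j))^{−1} mod 11.
  i = 1 (α = 6): (6−5)(6−8)(6−9)(6−10) = 1·(−2)·(−3)·(−4) = −24 ≡ 9, so v_1 = 9^{−1} = 5 (mod 11).
  i = 2 (α = 5): (5−6)(5−8)(5−9)(5−10) = (−1)·(−3)·(−4)·(−5) = 60 ≡ 5, so v_2 = 5^{−1} = 9 (mod 11).
  i = 3 (α = 8): (8−6)(8−5)(8−9)(8−10) = 2·3·(−1)·(−2) = 12 ≡ 1, so v_3 = 1^{−1} = 1 (mod 11).
  i = 4 (α = 9): (9−6)(9−5)(9−8)(9−10) = 3·4·1·(−1) = −12 ≡ 10, so v_4 = 10^{−1} = 10 (mod 11).
  i = 5 (α = 10): (10−6)(10−5)(10−8)(10−9) = 4·5·2·1 = 40 ≡ 7, so v_5 = 7^{−1} = 8 (mod 11).
  v = [5, 9, 1, 10, 8].
Step 2: syndromes of r = [5, 4, 3, 10, 6] (all sums mod 11).
  S_0 = Σ v_i r_i = 5·5 + 9·4 + 1·3 + 10·10 + 8·6 = 212 ≡ 3.
  S_1 = Σ v_i α_i r_i = 5·6·5 + 9·5·4 + 1·8·3 + 10·9·10 + 8·10·6 = 1734 ≡ 7.
  α_i^2 mod 11 = [3, 3, 9, 4, 1].
  S_2 = Σ v_i α_i^2 r_i = 5·3·5 + 9·3·4 + 1·9·3 + 10·4·10 + 8·1·6 = 658 ≡ 9.
  S = (3, 7, 9) ≠ 0, so r is not a codeword (an error is present).
Step 3: locate the error. For a single error e at position i, S_ℓ = v_i·e·α_i^ℓ, so α_err = S_1/S_0.
  S_0^{−1} = 3^{−1} = 4 (mod 11), so α_err = 7·4 = 28 ≡ 6 = α_1. Error position i = 1.
  Consistency check: S_2/S_1 = 9·8 = 72 ≡ 6 = α_err ✓ (single-error assumption holds).
Step 4: error magnitude e = S_0/v_1 = S_0·∏_{j≠1}(α_1 − α_j) = 3·9 = 27 ≡ 5 (mod 11).
Step 5: correct position 1: c_1 = r_1 − e = 5 − 5 ≡ 0 (mod 11). Hence c = [0, 4, 3, 10, 6].
  Check: interpolating c through the α_i gives m(x) = 2 + 7·x (degree < 2) with m(α_i) = c_i for every i, so c is indeed a codeword.


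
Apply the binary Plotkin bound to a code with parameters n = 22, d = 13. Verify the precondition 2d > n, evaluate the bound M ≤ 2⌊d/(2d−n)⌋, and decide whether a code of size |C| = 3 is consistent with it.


Plotkin bound M ≤ 6; given |C| = 3 ≤ bound (satisfied).

Check applicability: 2d = 26, n = 22.
2d − n = 4 > 0, so Plotkin applies.
Compute d/(2d−n) = 13/4 ≈ 3.2500.
⌊d/(2d−n)⌋ = 3.
Plotkin bound: M ≤ 2·3 = 6.
Given |C| = 3, check: satisfied.
This |C| is below the Plotkin bound.


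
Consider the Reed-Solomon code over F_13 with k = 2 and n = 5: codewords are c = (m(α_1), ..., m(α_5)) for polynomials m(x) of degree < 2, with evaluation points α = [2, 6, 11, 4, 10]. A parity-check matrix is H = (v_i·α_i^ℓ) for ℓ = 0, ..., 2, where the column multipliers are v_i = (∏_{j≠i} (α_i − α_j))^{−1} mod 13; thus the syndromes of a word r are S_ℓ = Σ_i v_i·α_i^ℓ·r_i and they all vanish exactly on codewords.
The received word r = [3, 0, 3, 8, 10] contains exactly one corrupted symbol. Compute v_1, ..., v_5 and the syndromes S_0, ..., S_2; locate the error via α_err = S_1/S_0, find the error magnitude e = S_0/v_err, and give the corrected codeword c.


S = (12, 2, 9), error at position 3, error magnitude e = 10, c = [3, 0, 6, 8, 10].

Step 1: column multipliers v_i = (∏_{j≠i}(α_i − α_j))^{−1} mod 13.
  i = 1 (α = 2): (2−6)(2−11)(2−4)(2−10) = (−4)·(−9)·(−2)·(−8) = 576 ≡ 4, so v_1 = 4^{−1} = 10 (mod 13).
  i = 2 (α = 6): (6−2)(6−11)(6−4)(6−10) = 4·(−5)·2·(−4) = 160 ≡ 4, so v_2 = 4^{−1} = 10 (mod 13).
  i = 3 (α = 11): (11−2)(11−6)(11−4)(11−10) = 9·5·7·1 = 315 ≡ 3, so v_3 = 3^{−1} = 9 (mod 13).
  i = 4 (α = 4): (4−2)(4−6)(4−11)(4−10) = 2·(−2)·(−7)·(−6) = −168 ≡ 1, so v_4 = 1^{−1} = 1 (mod 13).
  i = 5 (α = 10): (10−2)(10−6)(10−11)(10−4) = 8·4·(−1)·6 = −192 ≡ 3, so v_5 = 3^{−1} = 9 (mod 13).
  v = [10, 10, 9, 1, 9].
Step 2: syndromes of r = [3, 0, 3, 8, 10] (all sums mod 13).
  S_0 = Σ v_i r_i = 10·3 + 10·0 + 9·3 + 1·8 + 9·10 = 155 ≡ 12.
  S_1 = Σ v_i α_i r_i = 10·2·3 + 10·6·0 + 9·11·3 + 1·4·8 + 9·10·10 = 1289 ≡ 2.
  α_i^2 mod 13 = [4, 10, 4, 3, 9].
  S_2 = Σ v_i α_i^2 r_i = 10·4·3 + 10·10·0 + 9·4·3 + 1·3·8 + 9·9·10 = 1062 ≡ 9.
  S = (12, 2, 9) ≠ 0, so r is not a codeword (an error is present).
Step 3: locate the error. For a single error e at position i, S_ℓ = v_i·e·α_i^ℓ, so α_err = S_1/S_0.
  S_0^{−1} = 12^{−1} = 12 (mod 13), so α_err = 2·12 = 24 ≡ 11 = α_3. Error position i = 3.
  Consistency check: S_2/S_1 = 9·7 = 63 ≡ 11 = α_err ✓ (single-error assumption holds).
Step 4: error magnitude e = S_0/v_3 = S_0·∏_{j≠3}(α_3 − α_j) = 12·3 = 36 ≡ 10 (mod 13).
Step 5: correct position 3: c_3 = r_3 − e = 3 − 10 ≡ 6 (mod 13). Hence c = [3, 0, 6, 8, 10].
  Check: interpolating c through the α_i gives m(x) = 11 + 9·x (degree < 2) with m(α_i) = c_i for every i, so c is indeed a codeword.


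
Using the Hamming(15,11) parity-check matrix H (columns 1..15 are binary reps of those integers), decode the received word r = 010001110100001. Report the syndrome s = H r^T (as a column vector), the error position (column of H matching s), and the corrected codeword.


s = (1, 1, 1, 0)^T, error position = 14, corrected codeword c = 010001110100011

Compute s = H r^T mod 2 one row at a time:
  s_1 = 1 + 0 + 1 + 0 + 0 + 0 + 0 + 1 = 3 ≡ 1 (mod 2).
  s_2 = 0 + 0 + 1 + 1 + 0 + 0 + 0 + 1 = 3 ≡ 1 (mod 2).
  s_3 = 1 + 0 + 1 + 1 + 1 + 0 + 0 + 1 = 5 ≡ 1 (mod 2).
  s_4 = 0 + 0 + 0 + 1 + 0 + 0 + 0 + 1 = 2 ≡ 0 (mod 2).
s = (1, 1, 1, 0)^T — this equals column 14 of H (binary 1110), so error is at position 14.
Correct: flip bit 14 of r = 010001110100001 to get c = 010001110100011.


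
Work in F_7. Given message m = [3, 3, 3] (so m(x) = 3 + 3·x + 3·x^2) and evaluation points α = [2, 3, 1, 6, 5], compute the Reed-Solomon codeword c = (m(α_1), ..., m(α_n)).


c = [0, 4, 2, 3, 2]

Message polynomial: m(x) = 3 + 3·x + 3·x^2 (mod 7).
For each evaluation point α_i, compute m(α_i) mod 7:
  α_1 = 2: Horner steps 3 → 2 → 0, so m(2) = 0.
  α_2 = 3: Horner steps 3 → 5 → 4, so m(3) = 4.
  α_3 = 1: Horner steps 3 → 6 → 2, so m(1) = 2.
  α_4 = 6: Horner steps 3 → 0 → 3, so m(6) = 3.
  α_5 = 5: Horner steps 3 → 4 → 2, so m(5) = 2.
Codeword c = [0, 4, 2, 3, 2] ∈ F_7^5.


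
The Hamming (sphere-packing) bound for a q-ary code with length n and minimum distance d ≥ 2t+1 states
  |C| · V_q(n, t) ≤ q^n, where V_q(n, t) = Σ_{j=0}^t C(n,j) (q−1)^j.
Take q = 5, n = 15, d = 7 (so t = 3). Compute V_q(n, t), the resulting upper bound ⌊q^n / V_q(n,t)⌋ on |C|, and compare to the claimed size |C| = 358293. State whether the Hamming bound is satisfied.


V_q(n, t) = 30861, q^n = 30517578125, Hamming bound = 988871, |C| = 358293 ≤ bound (satisfied).

Step 1: Compute V_q(n, t) = Σ_{j=0}^3 C(n, j) (q−1)^j.
  j = 0: C(15,0)·(4)^0 = 1·1 = 1.
  j = 1: C(15,1)·(4)^1 = 15·4 = 60.
  j = 2: C(15,2)·(4)^2 = 105·16 = 1680.
  j = 3: C(15,3)·(4)^3 = 455·64 = 29120.
  V_q(n, t) = 1 + 60 + 1680 + 29120 = 30861.
Step 2: q^n = 5^15 = 30517578125.
Step 3: Hamming bound ⌊q^n / V_q(n,t)⌋ = ⌊30517578125/30861⌋ = 988871.
Step 4: Compare |C| = 358293 to 988871: satisfied.
The claimed |C| lies below the Hamming bound.


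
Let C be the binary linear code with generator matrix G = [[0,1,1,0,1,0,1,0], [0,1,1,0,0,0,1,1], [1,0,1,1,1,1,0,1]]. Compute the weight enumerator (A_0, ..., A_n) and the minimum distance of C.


Weight distribution: A_0 = 1, A_2 = 1, A_4 = 3, A_6 = 3. Minimum distance d = 2.

Enumerate all 2^3 = 8 messages m ∈ F_2^3.
For each, compute codeword c = mG in F_2^8, then tally its weight.
  m = 000 → c = 00000000, weight = 0.
  m = 100 → c = 01101010, weight = 4.
  m = 010 → c = 01100011, weight = 4.
  m = 110 → c = 00001001, weight = 2.
  m = 001 → c = 10111101, weight = 6.
  m = 101 → c = 11010111, weight = 6.
  m = 011 → c = 11011110, weight = 6.
  m = 111 → c = 10110100, weight = 4.
Tally weights:
  weight 0: 1 codewords.
  weight 2: 1 codewords.
  weight 4: 3 codewords.
  weight 6: 3 codewords.
Minimum distance d = smallest w > 0 with A_w > 0 = 2.
Sanity: Σ A_w = 8 = 2^3 = 8 ✓.


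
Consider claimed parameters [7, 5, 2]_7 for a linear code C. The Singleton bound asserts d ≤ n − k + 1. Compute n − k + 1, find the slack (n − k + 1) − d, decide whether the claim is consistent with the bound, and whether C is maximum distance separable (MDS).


Singleton RHS = n − k + 1 = 3, slack = 1, bound satisfied, not MDS.

Singleton bound: d ≤ n − k + 1.
Here n = 7, k = 5, so n − k + 1 = 3.
Given d = 2, check d ≤ 3: YES.
Slack = (n − k + 1) − d = 1.
The code is NOT MDS (slack = 1 > 0).
Description: the claimed parameters are [7, 5, 2]_7; such a code would be non-MDS.


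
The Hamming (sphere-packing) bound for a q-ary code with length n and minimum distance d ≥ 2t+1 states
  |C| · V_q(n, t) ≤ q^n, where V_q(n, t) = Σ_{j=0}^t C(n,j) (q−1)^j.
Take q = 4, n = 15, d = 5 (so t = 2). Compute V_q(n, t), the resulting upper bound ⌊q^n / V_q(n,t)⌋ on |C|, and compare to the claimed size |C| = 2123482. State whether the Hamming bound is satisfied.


V_q(n, t) = 991, q^n = 1073741824, Hamming bound = 1083493, |C| = 2123482 > bound (violated).

Step 1: Compute V_q(n, t) = Σ_{j=0}^2 C(n, j) (q−1)^j.
  j = 0: C(15,0)·(3)^0 = 1·1 = 1.
  j = 1: C(15,1)·(3)^1 = 15·3 = 45.
  j = 2: C(15,2)·(3)^2 = 105·9 = 945.
  V_q(n, t) = 1 + 45 + 945 = 991.
Step 2: q^n = 4^15 = 1073741824.
Step 3: Hamming bound ⌊q^n / V_q(n,t)⌋ = ⌊1073741824/991⌋ = 1083493.
Step 4: Compare |C| = 2123482 to 1083493: violated.
The claimed |C| lies above the Hamming bound, so no 4-ary code of length 15 with d ≥ 5 can have 2123482 codewords.


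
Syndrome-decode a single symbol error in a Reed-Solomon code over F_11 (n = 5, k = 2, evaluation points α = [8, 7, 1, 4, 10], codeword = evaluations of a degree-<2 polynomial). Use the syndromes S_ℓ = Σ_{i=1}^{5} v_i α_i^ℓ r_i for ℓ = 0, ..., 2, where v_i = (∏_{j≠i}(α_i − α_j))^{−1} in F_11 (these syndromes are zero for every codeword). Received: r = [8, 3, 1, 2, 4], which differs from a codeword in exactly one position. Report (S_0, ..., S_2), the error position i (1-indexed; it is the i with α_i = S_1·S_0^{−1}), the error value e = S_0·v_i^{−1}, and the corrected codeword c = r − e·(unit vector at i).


S = (10, 3, 2), error at position 1, error magnitude e = 1, c = [7, 3, 1, 2, 4].

Step 1: column multipliers v_i = (∏_{j≠i}(α_i − α_j))^{−1} mod 11.
  i = 1 (α = 8): (8−7)(8−1)(8−4)(8−10) = 1·7·4·(−2) = −56 ≡ 10, so v_1 = 10^{−1} = 10 (mod 11).
  i = 2 (α = 7): (7−8)(7−1)(7−4)(7−10) = (−1)·6·3·(−3) = 54 ≡ 10, so v_2 = 10^{−1} = 10 (mod 11).
  i = 3 (α = 1): (1−8)(1−7)(1−4)(1−10) = (−7)·(−6)·(−3)·(−9) = 1134 ≡ 1, so v_3 = 1^{−1} = 1 (mod 11).
  i = 4 (α = 4): (4−8)(4−7)(4−1)(4−10) = (−4)·(−3)·3·(−6) = −216 ≡ 4, so v_4 = 4^{−1} = 3 (mod 11).
  i = 5 (α = 10): (10−8)(10−7)(10−1)(10−4) = 2·3·9·6 = 324 ≡ 5, so v_5 = 5^{−1} = 9 (mod 11).
  v = [10, 10, 1, 3, 9].
Step 2: syndromes of r = [8, 3, 1, 2, 4] (all sums mod 11).
  S_0 = Σ v_i r_i = 10·8 + 10·3 + 1·1 + 3·2 + 9·4 = 153 ≡ 10.
  S_1 = Σ v_i α_i r_i = 10·8·8 + 10·7·3 + 1·1·1 + 3·4·2 + 9·10·4 = 1235 ≡ 3.
  α_i^2 mod 11 = [9, 5, 1, 5, 1].
  S_2 = Σ v_i α_i^2 r_i = 10·9·8 + 10·5·3 + 1·1·1 + 3·5·2 + 9·1·4 = 937 ≡ 2.
  S = (10, 3, 2) ≠ 0, so r is not a codeword (an error is present).
Step 3: locate the error. For a single error e at position i, S_ℓ = v_i·e·α_i^ℓ, so α_err = S_1/S_0.
  S_0^{−1} = 10^{−1} = 10 (mod 11), so α_err = 3·10 = 30 ≡ 8 = α_1. Error position i = 1.
  Consistency check: S_2/S_1 = 2·4 = 8 ≡ 8 = α_err ✓ (single-error assumption holds).
Step 4: error magnitude e = S_0/v_1 = S_0·∏_{j≠1}(α_1 − α_j) = 10·10 = 100 ≡ 1 (mod 11).
Step 5: correct position 1: c_1 = r_1 − e = 8 − 1 ≡ 7 (mod 11). Hence c = [7, 3, 1, 2, 4].
  Check: interpolating c through the α_i gives m(x) = 8 + 4·x (degree < 2) with m(α_i) = c_i for every i, so c is indeed a codeword.


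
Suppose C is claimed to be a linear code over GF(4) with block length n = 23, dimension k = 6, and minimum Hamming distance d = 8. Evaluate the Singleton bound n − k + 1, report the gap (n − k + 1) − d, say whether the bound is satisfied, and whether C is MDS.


Singleton RHS = n − k + 1 = 18, slack = 10, bound satisfied, not MDS.

Singleton bound: d ≤ n − k + 1.
Here n = 23, k = 6, so n − k + 1 = 18.
Given d = 8, check d ≤ 18: YES.
Slack = (n − k + 1) − d = 10.
The code is NOT MDS (slack = 10 > 0).
Description: the claimed parameters are [23, 6, 8]_4; such a code would be non-MDS.


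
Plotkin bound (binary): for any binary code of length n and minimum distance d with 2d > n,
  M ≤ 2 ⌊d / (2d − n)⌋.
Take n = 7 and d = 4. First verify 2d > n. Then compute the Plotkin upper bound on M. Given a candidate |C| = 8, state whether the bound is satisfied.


Plotkin bound M ≤ 8; given |C| = 8 ≤ bound (satisfied).

Check applicability: 2d = 8, n = 7.
2d − n = 1 > 0, so Plotkin applies.
Compute d/(2d−n) = 4/1 ≈ 4.0000.
⌊d/(2d−n)⌋ = 4.
Plotkin bound: M ≤ 2·4 = 8.
Given |C| = 8, check: satisfied.
This |C| is at the Plotkin bound.


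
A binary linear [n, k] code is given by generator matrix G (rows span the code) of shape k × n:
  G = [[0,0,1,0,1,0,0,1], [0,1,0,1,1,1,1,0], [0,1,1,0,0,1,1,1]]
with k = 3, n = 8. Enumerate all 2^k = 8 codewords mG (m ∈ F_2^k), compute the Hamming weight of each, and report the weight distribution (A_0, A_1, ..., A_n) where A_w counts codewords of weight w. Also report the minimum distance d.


Weight distribution: A_0 = 1, A_1 = 1, A_3 = 1, A_4 = 2, A_5 = 2, A_6 = 1. Minimum distance d = 1.

Enumerate all 2^3 = 8 messages m ∈ F_2^3.
For each, compute codeword c = mG in F_2^8, then tally its weight.
  m = 000 → c = 00000000, weight = 0.
  m = 100 → c = 00101001, weight = 3.
  m = 010 → c = 01011110, weight = 5.
  m = 110 → c = 01110111, weight = 6.
  m = 001 → c = 01100111, weight = 5.
  m = 101 → c = 01001110, weight = 4.
  m = 011 → c = 00111001, weight = 4.
  m = 111 → c = 00010000, weight = 1.
Tally weights:
  weight 0: 1 codewords.
  weight 1: 1 codewords.
  weight 3: 1 codewords.
  weight 4: 2 codewords.
  weight 5: 2 codewords.
  weight 6: 1 codewords.
Minimum distance d = smallest w > 0 with A_w > 0 = 1.
Sanity: Σ A_w = 8 = 2^3 = 8 ✓.


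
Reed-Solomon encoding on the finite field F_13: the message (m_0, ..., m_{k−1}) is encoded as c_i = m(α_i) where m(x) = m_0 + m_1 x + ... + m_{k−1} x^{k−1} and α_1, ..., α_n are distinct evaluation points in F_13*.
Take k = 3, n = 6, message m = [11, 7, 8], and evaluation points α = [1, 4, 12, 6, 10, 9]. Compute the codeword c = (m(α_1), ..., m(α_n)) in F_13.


c = [0, 11, 12, 3, 10, 7]

Message polynomial: m(x) = 11 + 7·x + 8·x^2 (mod 13).
For each evaluation point α_i, compute m(α_i) mod 13:
  α_1 = 1: Horner steps 8 → 2 → 0, so m(1) = 0.
  α_2 = 4: Horner steps 8 → 0 → 11, so m(4) = 11.
  α_3 = 12: Horner steps 8 → 12 → 12, so m(12) = 12.
  α_4 = 6: Horner steps 8 → 3 → 3, so m(6) = 3.
  α_5 = 10: Horner steps 8 → 9 → 10, so m(10) = 10.
  α_6 = 9: Horner steps 8 → 1 → 7, so m(9) = 7.
Codeword c = [0, 11, 12, 3, 10, 7] ∈ F_13^6.


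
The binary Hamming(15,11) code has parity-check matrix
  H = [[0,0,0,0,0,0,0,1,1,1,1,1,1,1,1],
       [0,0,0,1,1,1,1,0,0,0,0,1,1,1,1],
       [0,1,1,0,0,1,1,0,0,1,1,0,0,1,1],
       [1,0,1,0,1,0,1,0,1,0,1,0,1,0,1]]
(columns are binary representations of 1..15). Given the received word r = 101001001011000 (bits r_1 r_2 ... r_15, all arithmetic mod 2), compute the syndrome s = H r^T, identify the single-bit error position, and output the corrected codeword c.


s = (1, 0, 1, 0)^T, error position = 10, corrected codeword c = 101001001111000

Compute s = H r^T mod 2 one row at a time:
  s_1 = 0 + 1 + 0 + 1 + 1 + 0 + 0 + 0 = 3 ≡ 1 (mod 2).
  s_2 = 0 + 0 + 1 + 0 + 1 + 0 + 0 + 0 = 2 ≡ 0 (mod 2).
  s_3 = 0 + 1 + 1 + 0 + 0 + 1 + 0 + 0 = 3 ≡ 1 (mod 2).
  s_4 = 1 + 1 + 0 + 0 + 1 + 1 + 0 + 0 = 4 ≡ 0 (mod 2).
s = (1, 0, 1, 0)^T — this equals column 10 of H (binary 1010), so error is at position 10.
Correct: flip bit 10 of r = 101001001011000 to get c = 101001001111000.


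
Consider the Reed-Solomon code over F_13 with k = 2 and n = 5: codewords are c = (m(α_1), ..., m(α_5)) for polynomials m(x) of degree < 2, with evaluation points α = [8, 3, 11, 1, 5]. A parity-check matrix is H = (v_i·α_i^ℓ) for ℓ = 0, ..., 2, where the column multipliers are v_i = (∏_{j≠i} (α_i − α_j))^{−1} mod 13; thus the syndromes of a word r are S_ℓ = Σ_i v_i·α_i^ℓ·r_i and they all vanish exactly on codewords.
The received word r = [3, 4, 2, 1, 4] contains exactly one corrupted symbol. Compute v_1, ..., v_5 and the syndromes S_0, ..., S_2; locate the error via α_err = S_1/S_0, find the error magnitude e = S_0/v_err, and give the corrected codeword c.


S = (11, 7, 8), error at position 2, error magnitude e = 8, c = [3, 9, 2, 1, 4].

Step 1: column multipliers v_i = (∏_{j≠i}(α_i − α_j))^{−1} mod 13.
  i = 1 (α = 8): (8−3)(8−11)(8−1)(8−5) = 5·(−3)·7·3 = −315 ≡ 10, so v_1 = 10^{−1} = 4 (mod 13).
  i = 2 (α = 3): (3−8)(3−11)(3−1)(3−5) = (−5)·(−8)·2·(−2) = −160 ≡ 9, so v_2 = 9^{−1} = 3 (mod 13).
  i = 3 (α = 11): (11−8)(11−3)(11−1)(11−5) = 3·8·10·6 = 1440 ≡ 10, so v_3 = 10^{−1} = 4 (mod 13).
  i = 4 (α = 1): (1−8)(1−3)(1−11)(1−5) = (−7)·(−2)·(−10)·(−4) = 560 ≡ 1, so v_4 = 1^{−1} = 1 (mod 13).
  i = 5 (α = 5): (5−8)(5−3)(5−11)(5−1) = (−3)·2·(−6)·4 = 144 ≡ 1, so v_5 = 1^{−1} = 1 (mod 13).
  v = [4, 3, 4, 1, 1].
Step 2: syndromes of r = [3, 4, 2, 1, 4] (all sums mod 13).
  S_0 = Σ v_i r_i = 4·3 + 3·4 + 4·2 + 1·1 + 1·4 = 37 ≡ 11.
  S_1 = Σ v_i α_i r_i = 4·8·3 + 3·3·4 + 4·11·2 + 1·1·1 + 1·5·4 = 241 ≡ 7.
  α_i^2 mod 13 = [12, 9, 4, 1, 12].
  S_2 = Σ v_i α_i^2 r_i = 4·12·3 + 3·9·4 + 4·4·2 + 1·1·1 + 1·12·4 = 333 ≡ 8.
  S = (11, 7, 8) ≠ 0, so r is not a codeword (an error is present).
Step 3: locate the error. For a single error e at position i, S_ℓ = v_i·e·α_i^ℓ, so α_err = S_1/S_0.
  S_0^{−1} = 11^{−1} = 6 (mod 13), so α_err = 7·6 = 42 ≡ 3 = α_2. Error position i = 2.
  Consistency check: S_2/S_1 = 8·2 = 16 ≡ 3 = α_err ✓ (single-error assumption holds).
Step 4: error magnitude e = S_0/v_2 = S_0·∏_{j≠2}(α_2 − α_j) = 11·9 = 99 ≡ 8 (mod 13).
Step 5: correct position 2: c_2 = r_2 − e = 4 − 8 ≡ 9 (mod 13). Hence c = [3, 9, 2, 1, 4].
  Check: interpolating c through the α_i gives m(x) = 10 + 4·x (degree < 2) with m(α_i) = c_i for every i, so c is indeed a codeword.


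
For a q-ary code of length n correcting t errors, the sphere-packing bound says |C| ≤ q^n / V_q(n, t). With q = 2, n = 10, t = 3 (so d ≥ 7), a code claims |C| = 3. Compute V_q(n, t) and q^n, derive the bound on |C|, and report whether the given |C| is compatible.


V_q(n, t) = 176, q^n = 1024, Hamming bound = 5, |C| = 3 ≤ bound (satisfied).

Step 1: Compute V_q(n, t) = Σ_{j=0}^3 C(n, j) (q−1)^j.
  j = 0: C(10,0)·(1)^0 = 1·1 = 1.
  j = 1: C(10,1)·(1)^1 = 10·1 = 10.
  j = 2: C(10,2)·(1)^2 = 45·1 = 45.
  j = 3: C(10,3)·(1)^3 = 120·1 = 120.
  V_q(n, t) = 1 + 10 + 45 + 120 = 176.
Step 2: q^n = 2^10 = 1024.
Step 3: Hamming bound ⌊q^n / V_q(n,t)⌋ = ⌊1024/176⌋ = 5.
Step 4: Compare |C| = 3 to 5: satisfied.
The claimed |C| lies below the Hamming bound.


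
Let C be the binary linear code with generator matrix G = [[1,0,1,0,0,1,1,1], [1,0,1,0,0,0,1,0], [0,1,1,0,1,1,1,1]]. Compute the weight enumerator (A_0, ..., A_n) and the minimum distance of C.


Weight distribution: A_0 = 1, A_2 = 1, A_3 = 2, A_4 = 1, A_5 = 2, A_6 = 1. Minimum distance d = 2.

Enumerate all 2^3 = 8 messages m ∈ F_2^3.
For each, compute codeword c = mG in F_2^8, then tally its weight.
  m = 000 → c = 00000000, weight = 0.
  m = 100 → c = 10100111, weight = 5.
  m = 010 → c = 10100010, weight = 3.
  m = 110 → c = 00000101, weight = 2.
  m = 001 → c = 01101111, weight = 6.
  m = 101 → c = 11001000, weight = 3.
  m = 011 → c = 11001101, weight = 5.
  m = 111 → c = 01101010, weight = 4.
Tally weights:
  weight 0: 1 codewords.
  weight 2: 1 codewords.
  weight 3: 2 codewords.
  weight 4: 1 codewords.
  weight 5: 2 codewords.
  weight 6: 1 codewords.
Minimum distance d = smallest w > 0 with A_w > 0 = 2.
Sanity: Σ A_w = 8 = 2^3 = 8 ✓.
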